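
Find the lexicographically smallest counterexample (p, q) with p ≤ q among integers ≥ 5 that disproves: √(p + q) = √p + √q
Substituting (5, 5) into the claim:
LHS = √(5 + 5) = √(10) ≈ 3.162
RHS = √5 + √5 = 2·√(5) ≈ 4.472

Since LHS ≠ RHS, this pair disproves the claim, and no lexicographically smaller pair (p ≤ q, integers ≥ 5) does.

For instance (5, 7) is also a counterexample (LHS = 2·√(3) ≈ 3.464, RHS = √(5) + √(7) ≈ 4.882), but it's lexicographically larger.

Answer: (p, q) = (5, 5)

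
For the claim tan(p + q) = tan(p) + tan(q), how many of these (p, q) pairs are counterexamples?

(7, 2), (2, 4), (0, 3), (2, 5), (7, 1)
Testing each pair:
(7, 2): LHS = tan(9) ≈ -0.4523, RHS = tan(2) + tan(7) ≈ -1.314 → counterexample
(2, 4): LHS = tan(6) ≈ -0.291, RHS = tan(2) + tan(4) ≈ -1.027 → counterexample
(0, 3): LHS = tan(3) ≈ -0.1425, RHS = tan(3) ≈ -0.1425 → satisfies claim
(2, 5): LHS = tan(7) ≈ 0.8714, RHS = tan(5) + tan(2) ≈ -5.566 → counterexample
(7, 1): LHS = tan(8) ≈ -6.8, RHS = tan(7) + tan(1) ≈ 2.429 → counterexample

That makes 4 counterexamples.

Answer: 4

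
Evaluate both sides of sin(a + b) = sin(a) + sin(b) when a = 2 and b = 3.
LHS = sin(2 + 3) = sin(5) ≈ -0.9589
RHS = sin(2) + sin(3) ≈ 1.05

LHS ≠ RHS (they differ by about 2.009), so the equation does not hold here.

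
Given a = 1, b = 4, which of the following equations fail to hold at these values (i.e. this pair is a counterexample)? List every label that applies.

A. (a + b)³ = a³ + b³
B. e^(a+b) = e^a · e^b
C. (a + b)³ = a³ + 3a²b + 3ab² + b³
Evaluating each claim at the given values:
A. LHS = 125, RHS = 65 → fails here (LHS ≠ RHS)
B. LHS = e^5 ≈ 148.4, RHS = e^5 ≈ 148.4 → holds here (LHS = RHS)
C. LHS = 125, RHS = 125 → holds here (LHS = RHS)

Answer: A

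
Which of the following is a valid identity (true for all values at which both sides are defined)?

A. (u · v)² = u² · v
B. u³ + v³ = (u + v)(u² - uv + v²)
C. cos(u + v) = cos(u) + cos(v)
A: fails at (1, 2) — LHS = 4, RHS = 2.
B: holds — e.g. at (2, 5), both sides equal 133.
C: fails at (2, 3) — LHS = cos(5) ≈ 0.2837, RHS = cos(3) + cos(2) ≈ -1.406.

Answer: B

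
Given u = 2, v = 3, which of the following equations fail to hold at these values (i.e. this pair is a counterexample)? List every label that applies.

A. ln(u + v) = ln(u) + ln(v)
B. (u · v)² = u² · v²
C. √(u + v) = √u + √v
Evaluating each claim at the given values:
A. LHS = ln(5) ≈ 1.609, RHS = ln(2) + ln(3) ≈ 1.792 → fails here (LHS ≠ RHS)
B. LHS = 36, RHS = 36 → holds here (LHS = RHS)
C. LHS = √(5) ≈ 2.236, RHS = √(2) + √(3) ≈ 3.146 → fails here (LHS ≠ RHS)

Answer: A, C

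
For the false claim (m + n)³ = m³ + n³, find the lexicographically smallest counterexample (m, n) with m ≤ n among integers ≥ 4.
(m, n) = (4, 4)

Substituting (4, 4) into the claim:
LHS = (4 + 4)³ = 512
RHS = 4³ + 4³ = 128

Since LHS ≠ RHS, this pair disproves the claim, and no lexicographically smaller pair (m ≤ n, integers ≥ 4) does.

For instance (6, 7) is also a counterexample (LHS = 2197, RHS = 559), but it's lexicographically larger.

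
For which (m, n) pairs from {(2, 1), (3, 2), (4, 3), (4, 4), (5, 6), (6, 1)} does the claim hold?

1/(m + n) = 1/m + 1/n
Testing each pair:
(2, 1): LHS = 1/3, RHS = 3/2 → fails
(3, 2): LHS = 1/5, RHS = 5/6 → fails
(4, 3): LHS = 1/7, RHS = 7/12 → fails
(4, 4): LHS = 1/8, RHS = 1/2 → fails
(5, 6): LHS = 1/11, RHS = 11/30 → fails
(6, 1): LHS = 1/7, RHS = 7/6 → fails

No pair satisfies the claim.

Answer: None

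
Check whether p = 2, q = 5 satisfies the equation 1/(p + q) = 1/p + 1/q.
Fails

Substituting p = 2, q = 5:

LHS = 1/(2 + 5) = 1/7
RHS = 1/2 + 1/5 = 7/10

LHS ≠ RHS, so the equation does not hold at this point.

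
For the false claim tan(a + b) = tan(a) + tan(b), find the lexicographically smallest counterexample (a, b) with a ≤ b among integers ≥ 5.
(a, b) = (5, 5)

Substituting (5, 5) into the claim:
LHS = tan(5 + 5) = tan(10) ≈ 0.6484
RHS = tan(5) + tan(5) = 2·tan(5) ≈ -6.761

Since LHS ≠ RHS, this pair disproves the claim, and no lexicographically smaller pair (a ≤ b, integers ≥ 5) does.

For instance (6, 12) is also a counterexample (LHS = tan(18) ≈ -1.137, RHS = tan(12) + tan(6) ≈ -0.9269), but it's lexicographically larger.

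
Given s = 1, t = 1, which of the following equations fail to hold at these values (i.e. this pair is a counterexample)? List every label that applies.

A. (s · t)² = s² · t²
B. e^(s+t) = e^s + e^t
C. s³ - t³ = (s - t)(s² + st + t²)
Evaluating each claim at the given values:
A. LHS = 1, RHS = 1 → holds here (LHS = RHS)
B. LHS = e^2 ≈ 7.389, RHS = 2·e ≈ 5.437 → fails here (LHS ≠ RHS)
C. LHS = 0, RHS = 0 → holds here (LHS = RHS)

Answer: B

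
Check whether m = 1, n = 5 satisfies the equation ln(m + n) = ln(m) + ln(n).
Substituting m = 1, n = 5:

LHS = ln(1 + 5) = ln(6) ≈ 1.792
RHS = ln(1) + ln(5) = ln(5) ≈ 1.609

LHS ≠ RHS, so the equation does not hold at this point.

Answer: Fails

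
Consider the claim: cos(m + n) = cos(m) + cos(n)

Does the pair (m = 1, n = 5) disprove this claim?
Substituting m = 1, n = 5:
LHS = cos(1 + 5) = cos(6) ≈ 0.9602
RHS = cos(1) + cos(5) ≈ 0.824

Since LHS ≠ RHS, this pair disproves the claim.

Answer: Yes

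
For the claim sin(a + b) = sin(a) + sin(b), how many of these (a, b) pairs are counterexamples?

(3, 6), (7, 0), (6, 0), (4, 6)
Testing each pair:
(3, 6): LHS = sin(9) ≈ 0.4121, RHS = sin(6) + sin(3) ≈ -0.1383 → counterexample
(7, 0): LHS = sin(7) ≈ 0.657, RHS = sin(7) ≈ 0.657 → satisfies claim
(6, 0): LHS = sin(6) ≈ -0.2794, RHS = sin(6) ≈ -0.2794 → satisfies claim
(4, 6): LHS = sin(10) ≈ -0.544, RHS = sin(4) + sin(6) ≈ -1.036 → counterexample

That makes 2 counterexamples.

Answer: 2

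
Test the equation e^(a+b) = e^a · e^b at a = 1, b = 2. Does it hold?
Substituting a = 1, b = 2:

LHS = e^(1+2) = e^3 ≈ 20.09
RHS = e^1 · e^2 = e^3 ≈ 20.09

LHS = RHS, so the equation holds at this point.

Answer: Holds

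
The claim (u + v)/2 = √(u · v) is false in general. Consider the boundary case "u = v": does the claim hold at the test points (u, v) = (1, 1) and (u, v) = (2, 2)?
Yes, holds at both test points

At (1, 1): LHS = 1, RHS = 1 → equal
At (2, 2): LHS = 2, RHS = 2 → equal

So the claim does hold at both of these boundary points, even though it is not an identity.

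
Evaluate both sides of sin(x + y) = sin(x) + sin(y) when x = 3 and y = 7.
LHS = sin(3 + 7) = sin(10) ≈ -0.544
RHS = sin(3) + sin(7) ≈ 0.7981

LHS ≠ RHS (they differ by about 1.342), so the equation does not hold here.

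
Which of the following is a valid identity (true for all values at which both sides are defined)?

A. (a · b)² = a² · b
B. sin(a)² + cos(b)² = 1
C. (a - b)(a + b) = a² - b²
A: fails at (4, 4) — LHS = 256, RHS = 64.
B: fails at (3, 7) — LHS = sin(3)² + cos(7)² ≈ 0.5883, RHS = 1.
C: holds — e.g. at (0, 1), both sides equal -1.

Answer: C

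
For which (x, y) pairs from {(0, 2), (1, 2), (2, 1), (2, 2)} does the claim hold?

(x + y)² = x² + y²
(0, 2)

Testing each pair:
(0, 2): LHS = 4, RHS = 4 → holds
(1, 2): LHS = 9, RHS = 5 → fails
(2, 1): LHS = 9, RHS = 5 → fails
(2, 2): LHS = 16, RHS = 8 → fails

1 of 4 pairs satisfies the claim.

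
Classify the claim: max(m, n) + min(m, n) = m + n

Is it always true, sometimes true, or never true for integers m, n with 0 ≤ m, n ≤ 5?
The identity holds for every pair in the range. For instance at (m, n) = (5, 4): both sides equal 9.

Answer: Always true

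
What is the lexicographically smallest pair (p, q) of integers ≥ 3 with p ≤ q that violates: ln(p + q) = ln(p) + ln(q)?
Substituting (3, 3) into the claim:
LHS = ln(3 + 3) = ln(6) ≈ 1.792
RHS = ln(3) + ln(3) = 2·ln(3) ≈ 2.197

Since LHS ≠ RHS, this pair disproves the claim, and no lexicographically smaller pair (p ≤ q, integers ≥ 3) does.

For instance (6, 7) is also a counterexample (LHS = ln(13) ≈ 2.565, RHS = ln(6) + ln(7) ≈ 3.738), but it's lexicographically larger.

Answer: (p, q) = (3, 3)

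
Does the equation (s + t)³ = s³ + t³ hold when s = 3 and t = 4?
Substituting s = 3, t = 4:

LHS = (3 + 4)³ = 343
RHS = 3³ + 4³ = 91

LHS ≠ RHS, so the equation does not hold at this point.

Answer: Fails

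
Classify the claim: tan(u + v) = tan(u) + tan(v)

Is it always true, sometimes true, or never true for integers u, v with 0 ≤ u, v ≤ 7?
Sometimes true

It holds at (u, v) = (2, 0) (both sides equal tan(2) ≈ -2.185), but fails at (u, v) = (5, 3) (LHS = tan(8) ≈ -6.8, RHS = tan(5) + tan(3) ≈ -3.523).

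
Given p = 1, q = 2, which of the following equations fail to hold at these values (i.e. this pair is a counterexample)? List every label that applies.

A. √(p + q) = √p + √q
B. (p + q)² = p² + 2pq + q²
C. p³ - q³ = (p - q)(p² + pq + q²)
A

Evaluating each claim at the given values:
A. LHS = √(3) ≈ 1.732, RHS = 1 + √(2) ≈ 2.414 → fails here (LHS ≠ RHS)
B. LHS = 9, RHS = 9 → holds here (LHS = RHS)
C. LHS = -7, RHS = -7 → holds here (LHS = RHS)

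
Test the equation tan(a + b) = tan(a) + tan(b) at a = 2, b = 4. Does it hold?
Fails

Substituting a = 2, b = 4:

LHS = tan(2 + 4) = tan(6) ≈ -0.291
RHS = tan(2) + tan(4) ≈ -1.027

LHS ≠ RHS, so the equation does not hold at this point.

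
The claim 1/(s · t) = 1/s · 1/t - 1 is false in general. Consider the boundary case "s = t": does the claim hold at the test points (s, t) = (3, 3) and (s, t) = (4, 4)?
No, fails at both test points

At (3, 3): LHS = 1/9 ≠ RHS = -8/9
At (4, 4): LHS = 1/16 ≠ RHS = -15/16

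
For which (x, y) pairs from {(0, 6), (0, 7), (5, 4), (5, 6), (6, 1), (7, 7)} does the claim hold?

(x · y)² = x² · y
Testing each pair:
(0, 6): LHS = 0, RHS = 0 → holds
(0, 7): LHS = 0, RHS = 0 → holds
(5, 4): LHS = 400, RHS = 100 → fails
(5, 6): LHS = 900, RHS = 150 → fails
(6, 1): LHS = 36, RHS = 36 → holds
(7, 7): LHS = 2401, RHS = 343 → fails

3 of 6 pairs satisfy the claim.

Answer: (0, 6), (0, 7), (6, 1)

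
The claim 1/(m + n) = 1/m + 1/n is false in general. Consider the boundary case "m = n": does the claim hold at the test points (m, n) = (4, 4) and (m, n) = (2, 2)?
No, fails at both test points

At (4, 4): LHS = 1/8 ≠ RHS = 1/2
At (2, 2): LHS = 1/4 ≠ RHS = 1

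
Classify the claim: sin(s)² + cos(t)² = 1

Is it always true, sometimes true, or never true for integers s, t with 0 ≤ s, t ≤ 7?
Sometimes true

It holds at (s, t) = (2, 2) (both sides equal 1), but fails at (s, t) = (1, 5) (LHS = cos(5)² + sin(1)² ≈ 0.7885, RHS = 1).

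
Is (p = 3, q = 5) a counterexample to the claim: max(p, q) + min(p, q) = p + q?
Substituting p = 3, q = 5:
LHS = max(3, 5) + min(3, 5) = 8
RHS = 3 + 5 = 8

The sides agree, so this pair does not disprove the claim.

Answer: No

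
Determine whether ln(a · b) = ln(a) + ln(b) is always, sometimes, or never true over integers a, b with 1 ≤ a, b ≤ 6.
The identity holds for every pair in the range. For instance at (a, b) = (4, 6): both sides equal ln(24) ≈ 3.178.

Answer: Always true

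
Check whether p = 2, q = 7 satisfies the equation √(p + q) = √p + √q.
Fails

Substituting p = 2, q = 7:

LHS = √(2 + 7) = 3
RHS = √2 + √7 = √(2) + √(7) ≈ 4.06

LHS ≠ RHS, so the equation does not hold at this point.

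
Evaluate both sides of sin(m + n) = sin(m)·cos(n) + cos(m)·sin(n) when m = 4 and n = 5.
LHS = sin(4 + 5) = sin(9) ≈ 0.4121
RHS = sin(4)·cos(5) + cos(4)·sin(5) = sin(4)·cos(5) + sin(5)·cos(4) ≈ 0.4121

LHS = RHS: the two sides agree.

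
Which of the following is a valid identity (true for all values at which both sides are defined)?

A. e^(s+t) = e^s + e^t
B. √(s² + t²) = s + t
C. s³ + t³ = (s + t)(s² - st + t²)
C

A: fails at (1, 1) — LHS = e^2 ≈ 7.389, RHS = 2·e ≈ 5.437.
B: fails at (1, 5) — LHS = √(26) ≈ 5.099, RHS = 6.
C: holds — e.g. at (3, 7), both sides equal 370.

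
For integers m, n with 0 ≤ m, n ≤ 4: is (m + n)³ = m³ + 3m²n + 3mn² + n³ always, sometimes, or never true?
The identity holds for every pair in the range. For instance at (m, n) = (0, 4): both sides equal 64.

Answer: Always true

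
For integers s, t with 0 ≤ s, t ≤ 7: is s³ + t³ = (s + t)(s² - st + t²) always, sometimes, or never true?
The identity holds for every pair in the range. For instance at (s, t) = (0, 5): both sides equal 125.

Answer: Always true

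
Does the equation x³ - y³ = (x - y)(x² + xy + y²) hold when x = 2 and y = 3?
Holds

Substituting x = 2, y = 3:

LHS = 2³ - 3³ = -19
RHS = (2 - 3)(2² + 2·3 + 3²) = -19

LHS = RHS, so the equation holds at this point.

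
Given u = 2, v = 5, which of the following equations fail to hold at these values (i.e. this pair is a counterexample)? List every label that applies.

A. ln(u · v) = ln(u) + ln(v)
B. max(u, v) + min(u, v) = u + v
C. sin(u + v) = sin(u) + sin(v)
Evaluating each claim at the given values:
A. LHS = ln(10) ≈ 2.303, RHS = ln(2) + ln(5) ≈ 2.303 → holds here (LHS = RHS)
B. LHS = 7, RHS = 7 → holds here (LHS = RHS)
C. LHS = sin(7) ≈ 0.657, RHS = sin(5) + sin(2) ≈ -0.04963 → fails here (LHS ≠ RHS)

Answer: C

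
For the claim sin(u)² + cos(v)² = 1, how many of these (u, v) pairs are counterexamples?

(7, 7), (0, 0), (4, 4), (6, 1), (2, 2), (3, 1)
2

Testing each pair:
(7, 7): LHS = sin(7)² + cos(7)² = 1, RHS = 1 → satisfies claim
(0, 0): LHS = 1, RHS = 1 → satisfies claim
(4, 4): LHS = cos(4)² + sin(4)² = 1, RHS = 1 → satisfies claim
(6, 1): LHS = sin(6)² + cos(1)² ≈ 0.37, RHS = 1 → counterexample
(2, 2): LHS = cos(2)² + sin(2)² = 1, RHS = 1 → satisfies claim
(3, 1): LHS = sin(3)² + cos(1)² ≈ 0.3118, RHS = 1 → counterexample

That makes 2 counterexamples.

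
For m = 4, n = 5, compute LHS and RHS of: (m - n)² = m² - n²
LHS = (4 - 5)² = 1
RHS = 4² - 5² = -9

LHS ≠ RHS, so the equation does not hold here.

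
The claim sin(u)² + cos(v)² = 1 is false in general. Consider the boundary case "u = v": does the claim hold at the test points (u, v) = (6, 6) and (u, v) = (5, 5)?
Yes, holds at both test points

At (6, 6): LHS = sin(6)² + cos(6)² = 1, RHS = 1 → equal
At (5, 5): LHS = cos(5)² + sin(5)² = 1, RHS = 1 → equal

So the claim does hold at both of these boundary points, even though it is not an identity.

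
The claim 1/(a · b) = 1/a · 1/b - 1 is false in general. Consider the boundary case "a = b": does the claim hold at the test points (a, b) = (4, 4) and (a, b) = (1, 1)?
At (4, 4): LHS = 1/16 ≠ RHS = -15/16
At (1, 1): LHS = 1 ≠ RHS = 0

Answer: No, fails at both test points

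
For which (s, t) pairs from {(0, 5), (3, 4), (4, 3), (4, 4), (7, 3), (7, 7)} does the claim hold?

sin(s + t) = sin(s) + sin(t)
(0, 5)

Testing each pair:
(0, 5): LHS = sin(5) ≈ -0.9589, RHS = sin(5) ≈ -0.9589 → holds
(3, 4): LHS = sin(7) ≈ 0.657, RHS = sin(4) + sin(3) ≈ -0.6157 → fails
(4, 3): LHS = sin(7) ≈ 0.657, RHS = sin(4) + sin(3) ≈ -0.6157 → fails
(4, 4): LHS = sin(8) ≈ 0.9894, RHS = 2·sin(4) ≈ -1.514 → fails
(7, 3): LHS = sin(10) ≈ -0.544, RHS = sin(3) + sin(7) ≈ 0.7981 → fails
(7, 7): LHS = sin(14) ≈ 0.9906, RHS = 2·sin(7) ≈ 1.314 → fails

1 of 6 pairs satisfies the claim.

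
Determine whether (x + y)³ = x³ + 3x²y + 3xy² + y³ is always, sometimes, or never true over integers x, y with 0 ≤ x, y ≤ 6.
Always true

The identity holds for every pair in the range. For instance at (x, y) = (5, 3): both sides equal 512.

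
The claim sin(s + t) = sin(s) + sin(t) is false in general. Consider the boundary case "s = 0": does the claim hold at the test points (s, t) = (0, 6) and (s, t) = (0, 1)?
Yes, holds at both test points

At (0, 6): LHS = sin(6) ≈ -0.2794, RHS = sin(6) ≈ -0.2794 → equal
At (0, 1): LHS = sin(1) ≈ 0.8415, RHS = sin(1) ≈ 0.8415 → equal

So the claim does hold at both of these boundary points, even though it is not an identity.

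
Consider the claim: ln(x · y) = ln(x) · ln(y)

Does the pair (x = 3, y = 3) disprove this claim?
Substituting x = 3, y = 3:
LHS = ln(3 · 3) = ln(9) ≈ 2.197
RHS = ln(3) · ln(3) = ln(3)² ≈ 1.207

Since LHS ≠ RHS, this pair disproves the claim.

Answer: Yes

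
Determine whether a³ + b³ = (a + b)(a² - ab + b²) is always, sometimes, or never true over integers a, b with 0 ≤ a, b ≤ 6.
Always true

The identity holds for every pair in the range. For instance at (a, b) = (6, 6): both sides equal 432.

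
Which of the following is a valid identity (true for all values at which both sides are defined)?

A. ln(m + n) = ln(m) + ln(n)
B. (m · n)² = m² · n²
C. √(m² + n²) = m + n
A: fails at (3, 7) — LHS = ln(10) ≈ 2.303, RHS = ln(3) + ln(7) ≈ 3.045.
B: holds — e.g. at (1, 4), both sides equal 16.
C: fails at (4, 6) — LHS = 2·√(13) ≈ 7.211, RHS = 10.

Answer: B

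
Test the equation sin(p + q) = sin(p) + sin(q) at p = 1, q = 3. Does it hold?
Fails

Substituting p = 1, q = 3:

LHS = sin(1 + 3) = sin(4) ≈ -0.7568
RHS = sin(1) + sin(3) ≈ 0.9826

LHS ≠ RHS, so the equation does not hold at this point.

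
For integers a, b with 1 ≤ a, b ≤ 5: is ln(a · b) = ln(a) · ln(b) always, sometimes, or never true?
It holds at (a, b) = (1, 1) (both sides equal 0), but fails at (a, b) = (1, 5) (LHS = ln(5) ≈ 1.609, RHS = 0).

Answer: Sometimes true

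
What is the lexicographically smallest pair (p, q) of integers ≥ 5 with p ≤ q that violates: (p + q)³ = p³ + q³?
(p, q) = (5, 5)

Substituting (5, 5) into the claim:
LHS = (5 + 5)³ = 1000
RHS = 5³ + 5³ = 250

Since LHS ≠ RHS, this pair disproves the claim, and no lexicographically smaller pair (p ≤ q, integers ≥ 5) does.

For instance (6, 12) is also a counterexample (LHS = 5832, RHS = 1944), but it's lexicographically larger.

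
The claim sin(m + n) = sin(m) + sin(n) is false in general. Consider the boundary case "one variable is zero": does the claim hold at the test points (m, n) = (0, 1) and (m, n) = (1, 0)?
Yes, holds at both test points

At (0, 1): LHS = sin(1) ≈ 0.8415, RHS = sin(1) ≈ 0.8415 → equal
At (1, 0): LHS = sin(1) ≈ 0.8415, RHS = sin(1) ≈ 0.8415 → equal

So the claim does hold at both of these boundary points, even though it is not an identity.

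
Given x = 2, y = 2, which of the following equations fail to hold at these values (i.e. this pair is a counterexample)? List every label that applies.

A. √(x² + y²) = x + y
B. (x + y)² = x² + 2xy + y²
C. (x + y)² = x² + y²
A, C

Evaluating each claim at the given values:
A. LHS = 2·√(2) ≈ 2.828, RHS = 4 → fails here (LHS ≠ RHS)
B. LHS = 16, RHS = 16 → holds here (LHS = RHS)
C. LHS = 16, RHS = 8 → fails here (LHS ≠ RHS)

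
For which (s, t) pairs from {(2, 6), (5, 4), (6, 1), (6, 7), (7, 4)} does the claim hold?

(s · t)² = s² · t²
Testing each pair:
(2, 6): LHS = 144, RHS = 144 → holds
(5, 4): LHS = 400, RHS = 400 → holds
(6, 1): LHS = 36, RHS = 36 → holds
(6, 7): LHS = 1764, RHS = 1764 → holds
(7, 4): LHS = 784, RHS = 784 → holds

Every pair satisfies the claim.

Answer: All pairs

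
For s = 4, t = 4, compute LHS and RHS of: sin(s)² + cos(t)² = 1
LHS = sin(4)² + cos(4)² = 1
RHS = 1

LHS = RHS: the two sides agree.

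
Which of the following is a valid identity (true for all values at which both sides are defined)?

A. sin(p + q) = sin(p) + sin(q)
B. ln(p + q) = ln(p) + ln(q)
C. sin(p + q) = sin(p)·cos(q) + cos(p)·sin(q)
C

A: fails at (5, 8) — LHS = sin(13) ≈ 0.4202, RHS = sin(5) + sin(8) ≈ 0.03043.
B: fails at (3, 7) — LHS = ln(10) ≈ 2.303, RHS = ln(3) + ln(7) ≈ 3.045.
C: holds — e.g. at (2, 5), both sides equal sin(7) ≈ 0.657.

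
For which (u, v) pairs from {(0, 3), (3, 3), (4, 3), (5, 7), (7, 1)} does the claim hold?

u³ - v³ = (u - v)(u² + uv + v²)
All pairs

Testing each pair:
(0, 3): LHS = -27, RHS = -27 → holds
(3, 3): LHS = 0, RHS = 0 → holds
(4, 3): LHS = 37, RHS = 37 → holds
(5, 7): LHS = -218, RHS = -218 → holds
(7, 1): LHS = 342, RHS = 342 → holds

Every pair satisfies the claim.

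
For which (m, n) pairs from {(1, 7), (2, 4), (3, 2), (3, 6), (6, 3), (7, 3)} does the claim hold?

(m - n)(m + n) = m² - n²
All pairs

Testing each pair:
(1, 7): LHS = -48, RHS = -48 → holds
(2, 4): LHS = -12, RHS = -12 → holds
(3, 2): LHS = 5, RHS = 5 → holds
(3, 6): LHS = -27, RHS = -27 → holds
(6, 3): LHS = 27, RHS = 27 → holds
(7, 3): LHS = 40, RHS = 40 → holds

Every pair satisfies the claim.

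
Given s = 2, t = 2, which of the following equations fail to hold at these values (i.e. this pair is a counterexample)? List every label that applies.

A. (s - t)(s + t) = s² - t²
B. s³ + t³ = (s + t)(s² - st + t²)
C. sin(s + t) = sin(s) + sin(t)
Evaluating each claim at the given values:
A. LHS = 0, RHS = 0 → holds here (LHS = RHS)
B. LHS = 16, RHS = 16 → holds here (LHS = RHS)
C. LHS = sin(4) ≈ -0.7568, RHS = 2·sin(2) ≈ 1.819 → fails here (LHS ≠ RHS)

Answer: C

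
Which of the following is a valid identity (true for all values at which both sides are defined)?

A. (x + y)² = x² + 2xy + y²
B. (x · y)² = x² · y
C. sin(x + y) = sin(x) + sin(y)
A

A: holds — e.g. at (2, 5), both sides equal 49.
B: fails at (2, 5) — LHS = 100, RHS = 20.
C: fails at (6, 7) — LHS = sin(13) ≈ 0.4202, RHS = sin(6) + sin(7) ≈ 0.3776.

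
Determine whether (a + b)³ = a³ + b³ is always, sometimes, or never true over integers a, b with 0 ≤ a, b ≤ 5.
Sometimes true

It holds at (a, b) = (0, 2) (both sides equal 8), but fails at (a, b) = (5, 4) (LHS = 729, RHS = 189).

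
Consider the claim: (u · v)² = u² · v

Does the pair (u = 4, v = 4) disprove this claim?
Yes

Substituting u = 4, v = 4:
LHS = (4 · 4)² = 256
RHS = 4² · 4 = 64

Since LHS ≠ RHS, this pair disproves the claim.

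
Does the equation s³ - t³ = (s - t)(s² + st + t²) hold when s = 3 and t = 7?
Holds

Substituting s = 3, t = 7:

LHS = 3³ - 7³ = -316
RHS = (3 - 7)(3² + 3·7 + 7²) = -316

LHS = RHS, so the equation holds at this point.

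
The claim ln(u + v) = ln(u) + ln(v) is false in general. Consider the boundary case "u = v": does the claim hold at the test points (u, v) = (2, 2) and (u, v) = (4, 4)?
At (2, 2): LHS = ln(4) ≈ 1.386, RHS = 2·ln(2) ≈ 1.386 → equal
At (4, 4): LHS = ln(8) ≈ 2.079 ≠ RHS = 2·ln(4) ≈ 2.773

Answer: Only at (2, 2)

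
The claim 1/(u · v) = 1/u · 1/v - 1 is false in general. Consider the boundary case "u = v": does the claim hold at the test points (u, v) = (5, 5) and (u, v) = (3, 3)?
No, fails at both test points

At (5, 5): LHS = 1/25 ≠ RHS = -24/25
At (3, 3): LHS = 1/9 ≠ RHS = -8/9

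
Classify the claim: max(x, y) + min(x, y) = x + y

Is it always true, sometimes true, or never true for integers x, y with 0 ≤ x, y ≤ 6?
The identity holds for every pair in the range. For instance at (x, y) = (6, 5): both sides equal 11.

Answer: Always true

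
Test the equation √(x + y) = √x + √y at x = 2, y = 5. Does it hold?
Substituting x = 2, y = 5:

LHS = √(2 + 5) = √(7) ≈ 2.646
RHS = √2 + √5 = √(2) + √(5) ≈ 3.65

LHS ≠ RHS, so the equation does not hold at this point.

Answer: Fails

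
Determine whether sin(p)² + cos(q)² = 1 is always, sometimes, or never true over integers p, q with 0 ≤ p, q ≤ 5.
Sometimes true

It holds at (p, q) = (4, 4) (both sides equal 1), but fails at (p, q) = (5, 4) (LHS = cos(4)² + sin(5)² ≈ 1.347, RHS = 1).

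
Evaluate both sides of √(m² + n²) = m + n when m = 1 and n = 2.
LHS = √(1² + 2²) = √(5) ≈ 2.236
RHS = 1 + 2 = 3

LHS ≠ RHS (they differ by about 0.7639), so the equation does not hold here.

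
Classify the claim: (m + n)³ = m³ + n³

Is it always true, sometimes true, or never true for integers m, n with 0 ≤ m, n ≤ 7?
It holds at (m, n) = (0, 0) (both sides equal 0), but fails at (m, n) = (7, 5) (LHS = 1728, RHS = 468).

Answer: Sometimes true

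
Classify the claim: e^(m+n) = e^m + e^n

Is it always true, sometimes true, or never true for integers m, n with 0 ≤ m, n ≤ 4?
The claim fails for every pair in the range. For instance at (m, n) = (2, 2): LHS = e^4 ≈ 54.6, RHS = 2·e^2 ≈ 14.78.

Answer: Never true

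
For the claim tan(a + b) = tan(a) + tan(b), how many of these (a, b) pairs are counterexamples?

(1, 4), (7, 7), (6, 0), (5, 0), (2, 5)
3

Testing each pair:
(1, 4): LHS = tan(5) ≈ -3.381, RHS = tan(4) + tan(1) ≈ 2.715 → counterexample
(7, 7): LHS = tan(14) ≈ 7.245, RHS = 2·tan(7) ≈ 1.743 → counterexample
(6, 0): LHS = tan(6) ≈ -0.291, RHS = tan(6) ≈ -0.291 → satisfies claim
(5, 0): LHS = tan(5) ≈ -3.381, RHS = tan(5) ≈ -3.381 → satisfies claim
(2, 5): LHS = tan(7) ≈ 0.8714, RHS = tan(5) + tan(2) ≈ -5.566 → counterexample

That makes 3 counterexamples.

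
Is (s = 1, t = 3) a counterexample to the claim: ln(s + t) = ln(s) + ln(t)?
Yes

Substituting s = 1, t = 3:
LHS = ln(1 + 3) = ln(4) ≈ 1.386
RHS = ln(1) + ln(3) = ln(3) ≈ 1.099

Since LHS ≠ RHS, this pair disproves the claim.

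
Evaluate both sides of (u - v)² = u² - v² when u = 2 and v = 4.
LHS = (2 - 4)² = 4
RHS = 2² - 4² = -12

LHS ≠ RHS, so the equation does not hold here.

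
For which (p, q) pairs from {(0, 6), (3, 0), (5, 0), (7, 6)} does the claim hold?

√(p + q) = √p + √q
(0, 6), (3, 0), (5, 0)

Testing each pair:
(0, 6): LHS = √(6) ≈ 2.449, RHS = √(6) ≈ 2.449 → holds
(3, 0): LHS = √(3) ≈ 1.732, RHS = √(3) ≈ 1.732 → holds
(5, 0): LHS = √(5) ≈ 2.236, RHS = √(5) ≈ 2.236 → holds
(7, 6): LHS = √(13) ≈ 3.606, RHS = √(6) + √(7) ≈ 5.095 → fails

3 of 4 pairs satisfy the claim.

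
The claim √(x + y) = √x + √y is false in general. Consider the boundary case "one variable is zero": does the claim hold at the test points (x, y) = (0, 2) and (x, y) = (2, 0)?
Yes, holds at both test points

At (0, 2): LHS = √(2) ≈ 1.414, RHS = √(2) ≈ 1.414 → equal
At (2, 0): LHS = √(2) ≈ 1.414, RHS = √(2) ≈ 1.414 → equal

So the claim does hold at both of these boundary points, even though it is not an identity.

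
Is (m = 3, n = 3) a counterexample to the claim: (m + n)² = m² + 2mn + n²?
Substituting m = 3, n = 3:
LHS = (3 + 3)² = 36
RHS = 3² + 2·3·3 + 3² = 36

The sides agree, so this pair does not disprove the claim.

Answer: No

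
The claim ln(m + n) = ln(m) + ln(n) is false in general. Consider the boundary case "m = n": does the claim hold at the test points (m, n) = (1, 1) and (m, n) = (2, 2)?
Only at (2, 2)

At (1, 1): LHS = ln(2) ≈ 0.6931 ≠ RHS = 0
At (2, 2): LHS = ln(4) ≈ 1.386, RHS = 2·ln(2) ≈ 1.386 → equal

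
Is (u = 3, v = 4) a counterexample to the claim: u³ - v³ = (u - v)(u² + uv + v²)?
Substituting u = 3, v = 4:
LHS = 3³ - 4³ = -37
RHS = (3 - 4)(3² + 3·4 + 4²) = -37

The sides agree, so this pair does not disprove the claim.

Answer: No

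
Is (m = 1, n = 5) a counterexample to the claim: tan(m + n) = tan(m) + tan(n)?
Yes

Substituting m = 1, n = 5:
LHS = tan(1 + 5) = tan(6) ≈ -0.291
RHS = tan(1) + tan(5) ≈ -1.823

Since LHS ≠ RHS, this pair disproves the claim.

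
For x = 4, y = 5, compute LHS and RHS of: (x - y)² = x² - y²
LHS = (4 - 5)² = 1
RHS = 4² - 5² = -9

LHS ≠ RHS, so the equation does not hold here.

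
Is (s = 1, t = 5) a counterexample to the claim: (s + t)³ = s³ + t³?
Yes

Substituting s = 1, t = 5:
LHS = (1 + 5)³ = 216
RHS = 1³ + 5³ = 126

Since LHS ≠ RHS, this pair disproves the claim.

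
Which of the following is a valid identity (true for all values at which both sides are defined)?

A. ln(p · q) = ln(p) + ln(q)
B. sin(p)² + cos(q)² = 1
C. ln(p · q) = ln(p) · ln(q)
A

A: holds — e.g. at (3, 7), both sides equal ln(21) ≈ 3.045.
B: fails at (2, 3) — LHS = sin(2)² + cos(3)² ≈ 1.807, RHS = 1.
C: fails at (3, 7) — LHS = ln(21) ≈ 3.045, RHS = ln(3)·ln(7) ≈ 2.138.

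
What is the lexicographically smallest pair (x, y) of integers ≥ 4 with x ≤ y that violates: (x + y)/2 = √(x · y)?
At (4, 4): both sides equal 4, so it holds there.

Substituting (4, 5) into the claim:
LHS = (4 + 5)/2 = 9/2
RHS = √(4 · 5) = 2·√(5) ≈ 4.472

Since LHS ≠ RHS, this pair disproves the claim, and no lexicographically smaller pair (x ≤ y, integers ≥ 4) does.

For instance (7, 8) is also a counterexample (LHS = 15/2, RHS = 2·√(14) ≈ 7.483), but it's lexicographically larger.

Answer: (x, y) = (4, 5)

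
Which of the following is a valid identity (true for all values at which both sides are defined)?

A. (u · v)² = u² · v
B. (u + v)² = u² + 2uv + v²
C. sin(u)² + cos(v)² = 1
B

A: fails at (2, 4) — LHS = 64, RHS = 16.
B: holds — e.g. at (2, 7), both sides equal 81.
C: fails at (0, 1) — LHS = cos(1)² ≈ 0.2919, RHS = 1.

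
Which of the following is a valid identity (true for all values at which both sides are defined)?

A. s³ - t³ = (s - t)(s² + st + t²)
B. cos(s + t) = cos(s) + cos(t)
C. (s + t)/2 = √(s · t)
A: holds — e.g. at (3, 7), both sides equal -316.
B: fails at (3, 3) — LHS = cos(6) ≈ 0.9602, RHS = 2·cos(3) ≈ -1.98.
C: fails at (0, 1) — LHS = 1/2, RHS = 0.

Answer: A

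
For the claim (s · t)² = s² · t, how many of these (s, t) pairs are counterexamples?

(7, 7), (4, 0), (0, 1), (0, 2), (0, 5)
Testing each pair:
(7, 7): LHS = 2401, RHS = 343 → counterexample
(4, 0): LHS = 0, RHS = 0 → satisfies claim
(0, 1): LHS = 0, RHS = 0 → satisfies claim
(0, 2): LHS = 0, RHS = 0 → satisfies claim
(0, 5): LHS = 0, RHS = 0 → satisfies claim

That makes 1 counterexample.

Answer: 1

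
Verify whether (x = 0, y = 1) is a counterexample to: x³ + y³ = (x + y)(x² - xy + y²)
No

Substituting x = 0, y = 1:
LHS = 0³ + 1³ = 1
RHS = (0 + 1)(0² - 0·1 + 1²) = 1

The sides agree, so this pair does not disprove the claim.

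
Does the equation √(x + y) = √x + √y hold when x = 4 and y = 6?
Fails

Substituting x = 4, y = 6:

LHS = √(4 + 6) = √(10) ≈ 3.162
RHS = √4 + √6 = 2 + √(6) ≈ 4.449

LHS ≠ RHS, so the equation does not hold at this point.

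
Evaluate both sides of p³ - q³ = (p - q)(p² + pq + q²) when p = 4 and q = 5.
LHS = 4³ - 5³ = -61
RHS = (4 - 5)(4² + 4·5 + 5²) = -61

LHS = RHS: the two sides agree.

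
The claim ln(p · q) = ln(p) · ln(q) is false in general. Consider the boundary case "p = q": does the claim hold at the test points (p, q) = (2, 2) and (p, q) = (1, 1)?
Only at (1, 1)

At (2, 2): LHS = ln(4) ≈ 1.386 ≠ RHS = ln(2)² ≈ 0.4805
At (1, 1): LHS = 0, RHS = 0 → equal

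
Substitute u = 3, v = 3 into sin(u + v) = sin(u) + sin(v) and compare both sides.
LHS = sin(3 + 3) = sin(6) ≈ -0.2794
RHS = sin(3) + sin(3) = 2·sin(3) ≈ 0.2822

LHS ≠ RHS (they differ by about 0.5617), so the equation does not hold here.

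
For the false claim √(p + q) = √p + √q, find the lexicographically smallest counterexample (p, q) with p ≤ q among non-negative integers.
(p, q) = (1, 1)

At (0, 0): both sides equal 0, so it holds there.

Substituting (1, 1) into the claim:
LHS = √(1 + 1) = √(2) ≈ 1.414
RHS = √1 + √1 = 2

Since LHS ≠ RHS, this pair disproves the claim, and no lexicographically smaller pair (p ≤ q, non-negative integers) does.

For instance (4, 4) is also a counterexample (LHS = 2·√(2) ≈ 2.828, RHS = 4), but it's lexicographically larger.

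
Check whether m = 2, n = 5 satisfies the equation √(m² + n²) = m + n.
Fails

Substituting m = 2, n = 5:

LHS = √(2² + 5²) = √(29) ≈ 5.385
RHS = 2 + 5 = 7

LHS ≠ RHS, so the equation does not hold at this point.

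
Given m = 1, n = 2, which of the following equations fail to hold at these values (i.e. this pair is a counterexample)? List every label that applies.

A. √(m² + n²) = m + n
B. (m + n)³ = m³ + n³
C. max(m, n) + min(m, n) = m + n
Evaluating each claim at the given values:
A. LHS = √(5) ≈ 2.236, RHS = 3 → fails here (LHS ≠ RHS)
B. LHS = 27, RHS = 9 → fails here (LHS ≠ RHS)
C. LHS = 3, RHS = 3 → holds here (LHS = RHS)

Answer: A, B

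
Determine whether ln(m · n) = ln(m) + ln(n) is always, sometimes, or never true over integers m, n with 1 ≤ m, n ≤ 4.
The identity holds for every pair in the range. For instance at (m, n) = (2, 4): both sides equal ln(8) ≈ 2.079.

Answer: Always true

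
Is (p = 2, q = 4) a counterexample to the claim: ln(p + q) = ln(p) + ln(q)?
Yes

Substituting p = 2, q = 4:
LHS = ln(2 + 4) = ln(6) ≈ 1.792
RHS = ln(2) + ln(4) ≈ 2.079

Since LHS ≠ RHS, this pair disproves the claim.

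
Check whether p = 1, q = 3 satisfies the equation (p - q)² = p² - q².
Fails

Substituting p = 1, q = 3:

LHS = (1 - 3)² = 4
RHS = 1² - 3² = -8

LHS ≠ RHS, so the equation does not hold at this point.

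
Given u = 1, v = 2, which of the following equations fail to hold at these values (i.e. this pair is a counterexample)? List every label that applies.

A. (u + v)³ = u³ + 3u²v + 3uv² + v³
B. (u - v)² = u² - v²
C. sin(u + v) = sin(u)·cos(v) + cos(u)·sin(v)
B

Evaluating each claim at the given values:
A. LHS = 27, RHS = 27 → holds here (LHS = RHS)
B. LHS = 1, RHS = -3 → fails here (LHS ≠ RHS)
C. LHS = sin(3) ≈ 0.1411, RHS = sin(1)·cos(2) + sin(2)·cos(1) ≈ 0.1411 → holds here (LHS = RHS)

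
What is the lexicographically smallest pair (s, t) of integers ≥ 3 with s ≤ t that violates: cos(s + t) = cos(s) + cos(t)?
Substituting (3, 3) into the claim:
LHS = cos(3 + 3) = cos(6) ≈ 0.9602
RHS = cos(3) + cos(3) = 2·cos(3) ≈ -1.98

Since LHS ≠ RHS, this pair disproves the claim, and no lexicographically smaller pair (s ≤ t, integers ≥ 3) does.

For instance (3, 8) is also a counterexample (LHS = cos(11) ≈ 0.004426, RHS = cos(3) + cos(8) ≈ -1.135), but it's lexicographically larger.

Answer: (s, t) = (3, 3)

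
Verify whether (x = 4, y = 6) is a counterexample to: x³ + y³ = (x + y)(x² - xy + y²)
Substituting x = 4, y = 6:
LHS = 4³ + 6³ = 280
RHS = (4 + 6)(4² - 4·6 + 6²) = 280

The sides agree, so this pair does not disprove the claim.

Answer: No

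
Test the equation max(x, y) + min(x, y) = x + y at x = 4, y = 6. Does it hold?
Substituting x = 4, y = 6:

LHS = max(4, 6) + min(4, 6) = 10
RHS = 4 + 6 = 10

LHS = RHS, so the equation holds at this point.

Answer: Holds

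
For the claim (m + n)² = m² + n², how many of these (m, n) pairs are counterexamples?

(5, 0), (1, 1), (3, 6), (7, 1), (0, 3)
Testing each pair:
(5, 0): LHS = 25, RHS = 25 → satisfies claim
(1, 1): LHS = 4, RHS = 2 → counterexample
(3, 6): LHS = 81, RHS = 45 → counterexample
(7, 1): LHS = 64, RHS = 50 → counterexample
(0, 3): LHS = 9, RHS = 9 → satisfies claim

That makes 3 counterexamples.

Answer: 3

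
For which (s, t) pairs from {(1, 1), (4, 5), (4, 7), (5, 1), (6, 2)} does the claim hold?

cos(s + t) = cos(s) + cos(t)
None

Testing each pair:
(1, 1): LHS = cos(2) ≈ -0.4161, RHS = 2·cos(1) ≈ 1.081 → fails
(4, 5): LHS = cos(9) ≈ -0.9111, RHS = cos(4) + cos(5) ≈ -0.37 → fails
(4, 7): LHS = cos(11) ≈ 0.004426, RHS = cos(4) + cos(7) ≈ 0.1003 → fails
(5, 1): LHS = cos(6) ≈ 0.9602, RHS = cos(5) + cos(1) ≈ 0.824 → fails
(6, 2): LHS = cos(8) ≈ -0.1455, RHS = cos(2) + cos(6) ≈ 0.544 → fails

No pair satisfies the claim.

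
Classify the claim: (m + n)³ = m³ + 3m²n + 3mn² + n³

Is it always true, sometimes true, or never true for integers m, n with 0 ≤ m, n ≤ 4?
The identity holds for every pair in the range. For instance at (m, n) = (1, 1): both sides equal 8.

Answer: Always true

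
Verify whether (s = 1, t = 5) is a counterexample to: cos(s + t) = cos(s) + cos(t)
Substituting s = 1, t = 5:
LHS = cos(1 + 5) = cos(6) ≈ 0.9602
RHS = cos(1) + cos(5) ≈ 0.824

Since LHS ≠ RHS, this pair disproves the claim.

Answer: Yes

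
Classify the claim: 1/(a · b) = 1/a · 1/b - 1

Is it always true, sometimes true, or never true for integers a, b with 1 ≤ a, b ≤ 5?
Never true

The claim fails for every pair in the range. For instance at (a, b) = (3, 1): LHS = 1/3, RHS = -2/3.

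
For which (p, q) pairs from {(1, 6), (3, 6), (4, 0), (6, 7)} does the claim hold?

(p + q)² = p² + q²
Testing each pair:
(1, 6): LHS = 49, RHS = 37 → fails
(3, 6): LHS = 81, RHS = 45 → fails
(4, 0): LHS = 16, RHS = 16 → holds
(6, 7): LHS = 169, RHS = 85 → fails

1 of 4 pairs satisfies the claim.

Answer: (4, 0)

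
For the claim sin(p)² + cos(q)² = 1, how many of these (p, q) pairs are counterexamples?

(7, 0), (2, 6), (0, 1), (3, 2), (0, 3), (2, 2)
5

Testing each pair:
(7, 0): LHS = sin(7)² + 1 ≈ 1.432, RHS = 1 → counterexample
(2, 6): LHS = sin(2)² + cos(6)² ≈ 1.749, RHS = 1 → counterexample
(0, 1): LHS = cos(1)² ≈ 0.2919, RHS = 1 → counterexample
(3, 2): LHS = sin(3)² + cos(2)² ≈ 0.1931, RHS = 1 → counterexample
(0, 3): LHS = cos(3)² ≈ 0.9801, RHS = 1 → counterexample
(2, 2): LHS = cos(2)² + sin(2)² = 1, RHS = 1 → satisfies claim

That makes 5 counterexamples.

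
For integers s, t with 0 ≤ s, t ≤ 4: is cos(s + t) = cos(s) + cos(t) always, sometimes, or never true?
The claim fails for every pair in the range. For instance at (s, t) = (4, 3): LHS = cos(7) ≈ 0.7539, RHS = cos(3) + cos(4) ≈ -1.644.

Answer: Never true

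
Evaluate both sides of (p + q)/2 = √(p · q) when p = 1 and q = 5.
LHS = (1 + 5)/2 = 3
RHS = √(1 · 5) = √(5) ≈ 2.236

LHS ≠ RHS (they differ by about 0.7639), so the equation does not hold here.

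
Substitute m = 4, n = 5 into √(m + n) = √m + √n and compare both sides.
LHS = √(4 + 5) = 3
RHS = √4 + √5 = 2 + √(5) ≈ 4.236

LHS ≠ RHS (they differ by about 1.236), so the equation does not hold here.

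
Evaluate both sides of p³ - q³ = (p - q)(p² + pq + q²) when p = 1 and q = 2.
LHS = 1³ - 2³ = -7
RHS = (1 - 2)(1² + 1·2 + 2²) = -7

LHS = RHS: the two sides agree.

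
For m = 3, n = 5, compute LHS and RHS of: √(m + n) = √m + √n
LHS = √(3 + 5) = 2·√(2) ≈ 2.828
RHS = √3 + √5 = √(3) + √(5) ≈ 3.968

LHS ≠ RHS (they differ by about 1.14), so the equation does not hold here.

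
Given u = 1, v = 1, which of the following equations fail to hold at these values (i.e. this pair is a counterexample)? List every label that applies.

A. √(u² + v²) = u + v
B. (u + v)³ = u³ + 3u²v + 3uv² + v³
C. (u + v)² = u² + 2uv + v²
Evaluating each claim at the given values:
A. LHS = √(2) ≈ 1.414, RHS = 2 → fails here (LHS ≠ RHS)
B. LHS = 8, RHS = 8 → holds here (LHS = RHS)
C. LHS = 4, RHS = 4 → holds here (LHS = RHS)

Answer: A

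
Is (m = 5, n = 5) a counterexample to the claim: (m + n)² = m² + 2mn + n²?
No

Substituting m = 5, n = 5:
LHS = (5 + 5)² = 100
RHS = 5² + 2·5·5 + 5² = 100

The sides agree, so this pair does not disprove the claim.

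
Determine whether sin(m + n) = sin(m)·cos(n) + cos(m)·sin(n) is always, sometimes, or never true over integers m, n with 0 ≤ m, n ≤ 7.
Always true

The identity holds for every pair in the range. For instance at (m, n) = (5, 2): both sides equal sin(7) ≈ 0.657.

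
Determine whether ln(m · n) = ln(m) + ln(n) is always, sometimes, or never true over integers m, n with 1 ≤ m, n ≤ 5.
Always true

The identity holds for every pair in the range. For instance at (m, n) = (1, 4): both sides equal ln(4) ≈ 1.386.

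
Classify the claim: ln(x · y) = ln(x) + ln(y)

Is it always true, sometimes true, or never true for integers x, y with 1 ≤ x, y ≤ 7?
The identity holds for every pair in the range. For instance at (x, y) = (7, 1): both sides equal ln(7) ≈ 1.946.

Answer: Always true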